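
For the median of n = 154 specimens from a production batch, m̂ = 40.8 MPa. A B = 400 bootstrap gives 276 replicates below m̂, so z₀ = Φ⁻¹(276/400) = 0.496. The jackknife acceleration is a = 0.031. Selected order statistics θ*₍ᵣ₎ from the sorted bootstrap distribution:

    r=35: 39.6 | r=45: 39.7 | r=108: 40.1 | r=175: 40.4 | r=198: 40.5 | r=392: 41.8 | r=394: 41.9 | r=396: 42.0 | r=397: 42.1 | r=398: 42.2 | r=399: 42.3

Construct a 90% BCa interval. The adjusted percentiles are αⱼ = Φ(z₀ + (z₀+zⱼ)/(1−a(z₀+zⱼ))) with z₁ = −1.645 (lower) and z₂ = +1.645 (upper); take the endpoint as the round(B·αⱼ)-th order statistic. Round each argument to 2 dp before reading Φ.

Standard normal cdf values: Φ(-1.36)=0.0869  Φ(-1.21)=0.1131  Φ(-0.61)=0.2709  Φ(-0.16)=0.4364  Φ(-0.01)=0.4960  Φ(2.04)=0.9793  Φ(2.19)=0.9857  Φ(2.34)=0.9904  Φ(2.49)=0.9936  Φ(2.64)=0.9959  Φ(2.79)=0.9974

(40.1, 42.3)

Lower: z₀ + z₁ = 0.496 + (-1.645) = -1.149; 1 − a(z₀+z₁) = 1 − (0.031)(-1.149) = 1.0356; argument = 0.496 + (-1.149)/1.0356 = -0.6135 → -0.61.
α₁ = Φ(-0.61) = 0.2709; rank = round(400 × 0.2709) = 108; θ*₍108₎ = 40.1.
Upper: z₀ + z₂ = 2.141; 1 − a(z₀+z₂) = 0.9336; argument = 2.7892 → 2.79; α₂ = 0.9974; rank = 399; θ*₍399₎ = 42.3.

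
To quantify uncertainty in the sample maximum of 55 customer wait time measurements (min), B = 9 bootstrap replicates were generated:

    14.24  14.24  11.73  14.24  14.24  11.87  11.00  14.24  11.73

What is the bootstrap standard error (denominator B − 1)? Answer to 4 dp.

Bootstrap SE is the standard deviation of the 9 replicate maximums.
Mean of replicates: (14.24 + 14.24 + 11.73 + 14.24 + 14.24 + 11.87 + 11.00 + 14.24 + 11.73) / 9 = 117.53000 / 9 = 13.05889
Sum of squared deviations: (+1.18111)² + (+1.18111)² + (−1.32889)² + (+1.18111)² + (+1.18111)² + (−1.18889)² + (−2.05889)² + (+1.18111)² + (−1.32889)² = 16.15949
Variance = 16.15949 / 8 = 2.01994
SE* = √2.01994

SE* = 1.4212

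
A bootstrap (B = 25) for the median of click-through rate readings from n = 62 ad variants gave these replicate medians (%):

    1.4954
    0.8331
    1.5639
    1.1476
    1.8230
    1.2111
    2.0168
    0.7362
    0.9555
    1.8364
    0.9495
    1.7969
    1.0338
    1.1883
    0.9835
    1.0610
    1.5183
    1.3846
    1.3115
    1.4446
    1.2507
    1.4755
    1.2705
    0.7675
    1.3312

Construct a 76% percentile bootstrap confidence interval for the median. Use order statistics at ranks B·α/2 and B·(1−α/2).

(0.8331, 1.7969)

Sorted replicates: 0.7362, 0.7675, 0.8331, 0.9495, 0.9555, 0.9835, 1.0338, 1.0610, 1.1476, 1.1883, 1.2111, 1.2507, 1.2705, 1.3115, 1.3312, 1.3846, 1.4446, 1.4755, 1.4954, 1.5183, 1.5639, 1.7969, 1.8230, 1.8364, 2.0168
α = 0.24; lower rank = 25 × 0.120 = 3; upper rank = 25 × 0.880 = 22.
The 3rd smallest replicate is 0.8331; the 22nd is 1.7969.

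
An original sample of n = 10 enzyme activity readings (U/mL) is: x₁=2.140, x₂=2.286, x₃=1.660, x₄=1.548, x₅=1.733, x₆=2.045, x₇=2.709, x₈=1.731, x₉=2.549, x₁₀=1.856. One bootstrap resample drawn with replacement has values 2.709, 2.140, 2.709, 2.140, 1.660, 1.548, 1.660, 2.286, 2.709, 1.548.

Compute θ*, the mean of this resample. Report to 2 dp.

θ* = 2.11

Mean = (2.709 + 2.140 + 2.709 + 2.140 + 1.660 + 1.548 + 1.660 + 2.286 + 2.709 + 1.548) / 10 = 21.1090 / 10 = 2.11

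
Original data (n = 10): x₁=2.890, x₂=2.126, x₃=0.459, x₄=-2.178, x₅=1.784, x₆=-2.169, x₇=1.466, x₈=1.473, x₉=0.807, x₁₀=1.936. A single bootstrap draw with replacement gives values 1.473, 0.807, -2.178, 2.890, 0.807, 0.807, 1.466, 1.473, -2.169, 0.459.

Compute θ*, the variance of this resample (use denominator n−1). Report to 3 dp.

Mean = 0.5835; sum of squared deviations = 23.0487
s² = 23.0487 / 9 = 2.5610

θ* = 2.561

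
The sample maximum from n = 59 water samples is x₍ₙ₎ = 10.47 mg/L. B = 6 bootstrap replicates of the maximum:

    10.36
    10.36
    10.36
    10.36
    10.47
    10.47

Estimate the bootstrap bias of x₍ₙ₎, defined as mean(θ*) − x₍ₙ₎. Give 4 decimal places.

mean(θ*) = (10.36 + 10.36 + 10.36 + 10.36 + 10.47 + 10.47) / 6 = 10.39667
bias = 10.39667 − 10.47

bias = −0.0733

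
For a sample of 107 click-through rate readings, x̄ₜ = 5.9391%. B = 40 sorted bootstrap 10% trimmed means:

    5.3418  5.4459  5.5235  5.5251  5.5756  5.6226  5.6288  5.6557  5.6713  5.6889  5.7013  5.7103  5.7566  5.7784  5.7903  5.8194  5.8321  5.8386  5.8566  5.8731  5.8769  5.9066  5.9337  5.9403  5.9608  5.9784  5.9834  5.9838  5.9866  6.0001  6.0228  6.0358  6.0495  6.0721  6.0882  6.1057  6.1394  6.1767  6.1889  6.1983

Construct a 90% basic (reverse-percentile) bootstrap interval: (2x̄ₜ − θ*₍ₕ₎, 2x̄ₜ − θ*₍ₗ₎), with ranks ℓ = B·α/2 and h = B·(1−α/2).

Percentile endpoints at ranks 2 and 38: θ*₍2₎ = 5.4459, θ*₍38₎ = 6.1767.
Basic interval reflects these around x̄ₜ:
  lower = 2 × 5.9391 − 6.1767 = 5.7015
  upper = 2 × 5.9391 − 5.4459 = 6.4323

(5.7015, 6.4323)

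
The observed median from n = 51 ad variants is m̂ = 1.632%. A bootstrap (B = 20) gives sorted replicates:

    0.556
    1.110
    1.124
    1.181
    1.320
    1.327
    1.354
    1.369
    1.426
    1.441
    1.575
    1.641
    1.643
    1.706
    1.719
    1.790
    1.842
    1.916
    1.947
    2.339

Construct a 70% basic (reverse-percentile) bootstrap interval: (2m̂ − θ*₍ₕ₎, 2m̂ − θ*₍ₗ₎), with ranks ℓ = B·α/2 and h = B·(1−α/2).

Percentile endpoints at ranks 3 and 17: θ*₍3₎ = 1.124, θ*₍17₎ = 1.842.
Basic interval reflects these around m̂:
  lower = 2 × 1.632 − 1.842 = 1.422
  upper = 2 × 1.632 − 1.124 = 2.140

(1.422, 2.140)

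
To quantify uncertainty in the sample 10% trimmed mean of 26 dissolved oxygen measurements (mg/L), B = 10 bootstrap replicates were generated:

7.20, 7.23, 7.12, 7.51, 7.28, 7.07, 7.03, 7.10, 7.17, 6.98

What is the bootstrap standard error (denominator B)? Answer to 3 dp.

SE* = 0.143

Bootstrap SE is the standard deviation of the 10 replicate 10% trimmed means.
Mean of replicates: (7.20 + 7.23 + 7.12 + 7.51 + 7.28 + 7.07 + 7.03 + 7.10 + 7.17 + 6.98) / 10 = 71.6900 / 10 = 7.1690
Sum of squared deviations: (+0.0310)² + (+0.0610)² + (−0.0490)² + (+0.3410)² + (+0.1110)² + (−0.0990)² + (−0.1390)² + (−0.0690)² + (+0.0010)² + (−0.1890)² = 0.2053
Variance = 0.2053 / 10 = 0.0205
SE* = √0.0205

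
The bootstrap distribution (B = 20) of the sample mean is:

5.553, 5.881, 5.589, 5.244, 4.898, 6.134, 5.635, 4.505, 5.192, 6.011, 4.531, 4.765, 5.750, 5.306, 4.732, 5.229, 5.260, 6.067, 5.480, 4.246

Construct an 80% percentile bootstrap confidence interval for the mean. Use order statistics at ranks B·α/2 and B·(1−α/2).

(4.505, 6.011)

Sorted replicates: 4.246, 4.505, 4.531, 4.732, 4.765, 4.898, 5.192, 5.229, 5.244, 5.260, 5.306, 5.480, 5.553, 5.589, 5.635, 5.750, 5.881, 6.011, 6.067, 6.134
α = 0.20; lower rank = 20 × 0.100 = 2; upper rank = 20 × 0.900 = 18.
The 2nd smallest replicate is 4.505; the 18th is 6.011.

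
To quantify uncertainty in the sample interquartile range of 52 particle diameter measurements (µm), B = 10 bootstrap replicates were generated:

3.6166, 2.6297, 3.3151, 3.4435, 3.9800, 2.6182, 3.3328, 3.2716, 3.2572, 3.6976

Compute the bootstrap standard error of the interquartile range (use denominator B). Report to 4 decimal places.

SE* = 0.4070

Bootstrap SE is the standard deviation of the 10 replicate interquartile ranges.
Mean of replicates: (3.6166 + 2.6297 + 3.3151 + 3.4435 + 3.9800 + 2.6182 + 3.3328 + 3.2716 + 3.2572 + 3.6976) / 10 = 33.16230 / 10 = 3.31623
Sum of squared deviations: (+0.30037)² + (−0.68653)² + (−0.00113)² + (+0.12727)² + (+0.66377)² + (−0.69803)² + (+0.01657)² + (−0.04463)² + (−0.05903)² + (+0.38137)² = 1.65678
Variance = 1.65678 / 10 = 0.16568
SE* = √0.16568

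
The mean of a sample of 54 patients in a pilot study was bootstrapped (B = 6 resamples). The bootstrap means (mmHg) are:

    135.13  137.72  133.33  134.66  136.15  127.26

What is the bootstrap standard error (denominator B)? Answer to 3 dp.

SE* = 3.318

Bootstrap SE is the standard deviation of the 6 replicate means.
Mean of replicates: (135.13 + 137.72 + 133.33 + 134.66 + 136.15 + 127.26) / 6 = 804.2500 / 6 = 134.0417
Sum of squared deviations: (+1.0883)² + (+3.6783)² + (−0.7117)² + (+0.6183)² + (+2.1083)² + (−6.7817)² = 66.0395
Variance = 66.0395 / 6 = 11.0066
SE* = √11.0066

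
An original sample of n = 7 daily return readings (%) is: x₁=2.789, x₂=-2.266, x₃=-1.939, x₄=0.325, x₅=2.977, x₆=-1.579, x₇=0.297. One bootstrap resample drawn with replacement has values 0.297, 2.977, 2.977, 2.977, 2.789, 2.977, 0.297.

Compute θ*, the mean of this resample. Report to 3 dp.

θ* = 2.184

Mean = (0.297 + 2.977 + 2.977 + 2.977 + 2.789 + 2.977 + 0.297) / 7 = 15.2910 / 7 = 2.184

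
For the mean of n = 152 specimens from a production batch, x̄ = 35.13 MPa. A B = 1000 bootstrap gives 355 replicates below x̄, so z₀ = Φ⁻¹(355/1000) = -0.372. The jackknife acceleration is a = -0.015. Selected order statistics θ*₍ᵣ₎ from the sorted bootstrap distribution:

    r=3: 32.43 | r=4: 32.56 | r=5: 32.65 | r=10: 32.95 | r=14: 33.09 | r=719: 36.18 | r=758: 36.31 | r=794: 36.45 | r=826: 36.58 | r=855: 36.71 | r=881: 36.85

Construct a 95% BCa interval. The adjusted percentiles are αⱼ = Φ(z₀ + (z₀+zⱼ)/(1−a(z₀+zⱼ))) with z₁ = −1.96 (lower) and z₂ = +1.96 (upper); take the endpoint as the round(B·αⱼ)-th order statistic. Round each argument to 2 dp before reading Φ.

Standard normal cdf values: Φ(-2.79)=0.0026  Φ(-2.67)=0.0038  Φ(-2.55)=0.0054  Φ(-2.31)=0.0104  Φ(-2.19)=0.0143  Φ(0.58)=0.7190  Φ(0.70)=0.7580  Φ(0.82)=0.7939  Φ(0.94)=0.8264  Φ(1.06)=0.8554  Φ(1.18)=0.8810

(32.43, 36.85)

Lower: z₀ + z₁ = -0.372 + (-1.960) = -2.332; 1 − a(z₀+z₁) = 1 − (-0.015)(-2.332) = 0.9650; argument = -0.372 + (-2.332)/0.9650 = -2.7885 → -2.79.
α₁ = Φ(-2.79) = 0.0026; rank = round(1000 × 0.0026) = 3; θ*₍3₎ = 32.43.
Upper: z₀ + z₂ = 1.588; 1 − a(z₀+z₂) = 1.0238; argument = 1.1791 → 1.18; α₂ = 0.8810; rank = 881; θ*₍881₎ = 36.85.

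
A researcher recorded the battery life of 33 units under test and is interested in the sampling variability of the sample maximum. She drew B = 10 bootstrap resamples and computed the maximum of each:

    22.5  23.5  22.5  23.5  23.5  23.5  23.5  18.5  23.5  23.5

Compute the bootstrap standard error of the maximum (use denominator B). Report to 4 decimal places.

Bootstrap SE is the standard deviation of the 10 replicate maximums.
Mean of replicates: (22.5 + 23.5 + 22.5 + 23.5 + 23.5 + 23.5 + 23.5 + 18.5 + 23.5 + 23.5) / 10 = 228.00000 / 10 = 22.80000
Sum of squared deviations: (−0.30000)² + (+0.70000)² + (−0.30000)² + (+0.70000)² + (+0.70000)² + (+0.70000)² + (+0.70000)² + (−4.30000)² + (+0.70000)² + (+0.70000)² = 22.10000
Variance = 22.10000 / 10 = 2.21000
SE* = √2.21000

SE* = 1.4866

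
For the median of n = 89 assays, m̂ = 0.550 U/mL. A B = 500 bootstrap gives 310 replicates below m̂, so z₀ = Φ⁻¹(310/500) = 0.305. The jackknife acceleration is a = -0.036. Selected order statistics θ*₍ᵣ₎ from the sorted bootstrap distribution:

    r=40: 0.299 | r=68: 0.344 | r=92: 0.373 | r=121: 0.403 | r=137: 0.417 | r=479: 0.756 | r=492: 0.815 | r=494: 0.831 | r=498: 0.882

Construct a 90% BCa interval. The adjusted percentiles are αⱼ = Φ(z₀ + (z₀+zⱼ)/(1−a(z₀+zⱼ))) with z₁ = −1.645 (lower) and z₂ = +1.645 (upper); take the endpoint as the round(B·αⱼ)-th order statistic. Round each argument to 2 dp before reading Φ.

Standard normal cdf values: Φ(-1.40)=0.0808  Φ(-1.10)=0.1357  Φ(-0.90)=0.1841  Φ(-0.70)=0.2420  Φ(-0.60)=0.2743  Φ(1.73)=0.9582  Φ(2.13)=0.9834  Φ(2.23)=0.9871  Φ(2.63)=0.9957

(0.344, 0.815)

Lower: z₀ + z₁ = 0.305 + (-1.645) = -1.340; 1 − a(z₀+z₁) = 1 − (-0.036)(-1.340) = 0.9518; argument = 0.305 + (-1.340)/0.9518 = -1.1029 → -1.10.
α₁ = Φ(-1.10) = 0.1357; rank = round(500 × 0.1357) = 68; θ*₍68₎ = 0.344.
Upper: z₀ + z₂ = 1.950; 1 − a(z₀+z₂) = 1.0702; argument = 2.1271 → 2.13; α₂ = 0.9834; rank = 492; θ*₍492₎ = 0.815.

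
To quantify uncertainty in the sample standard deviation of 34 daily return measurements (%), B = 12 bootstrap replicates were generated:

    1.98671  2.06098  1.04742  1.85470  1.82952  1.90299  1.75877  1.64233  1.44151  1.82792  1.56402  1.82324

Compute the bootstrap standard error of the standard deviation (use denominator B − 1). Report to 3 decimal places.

Bootstrap SE is the standard deviation of the 12 replicate standard deviations.
Mean of replicates: (1.98671 + 2.06098 + 1.04742 + 1.85470 + 1.82952 + 1.90299 + 1.75877 + 1.64233 + 1.44151 + 1.82792 + 1.56402 + 1.82324) / 12 = 20.740110 / 12 = 1.728343
Sum of squared deviations: (+0.258367)² + (+0.332637)² + (−0.680923)² + (+0.126357)² + (+0.101177)² + (+0.174647)² + (+0.030427)² + (−0.086013)² + (−0.286833)² + (+0.099577)² + (−0.164323)² + (+0.094897)² = 0.834282
Variance = 0.834282 / 11 = 0.075844
SE* = √0.075844

SE* = 0.275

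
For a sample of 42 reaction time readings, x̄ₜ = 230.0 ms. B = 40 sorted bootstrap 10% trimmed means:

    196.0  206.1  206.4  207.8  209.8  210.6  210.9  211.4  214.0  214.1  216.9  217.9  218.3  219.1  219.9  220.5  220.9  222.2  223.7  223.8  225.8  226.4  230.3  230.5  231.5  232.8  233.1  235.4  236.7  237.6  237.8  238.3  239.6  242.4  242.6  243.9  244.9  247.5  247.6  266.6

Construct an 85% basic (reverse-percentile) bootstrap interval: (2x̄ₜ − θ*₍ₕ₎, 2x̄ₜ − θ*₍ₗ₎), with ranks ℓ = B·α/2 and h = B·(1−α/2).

Percentile endpoints at ranks 3 and 37: θ*₍3₎ = 206.4, θ*₍37₎ = 244.9.
Basic interval reflects these around x̄ₜ:
  lower = 2 × 230.0 − 244.9 = 215.1
  upper = 2 × 230.0 − 206.4 = 253.6

(215.1, 253.6)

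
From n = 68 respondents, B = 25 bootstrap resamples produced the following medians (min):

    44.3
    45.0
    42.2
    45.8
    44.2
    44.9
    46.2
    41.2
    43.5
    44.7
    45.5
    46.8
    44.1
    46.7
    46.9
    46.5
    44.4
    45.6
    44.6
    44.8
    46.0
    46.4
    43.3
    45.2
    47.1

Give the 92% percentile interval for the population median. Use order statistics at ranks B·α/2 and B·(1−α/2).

Sorted replicates: 41.2, 42.2, 43.3, 43.5, 44.1, 44.2, 44.3, 44.4, 44.6, 44.7, 44.8, 44.9, 45.0, 45.2, 45.5, 45.6, 45.8, 46.0, 46.2, 46.4, 46.5, 46.7, 46.8, 46.9, 47.1
α = 0.08; lower rank = 25 × 0.040 = 1; upper rank = 25 × 0.960 = 24.
The 1st smallest replicate is 41.2; the 24th is 46.9.

(41.2, 46.9)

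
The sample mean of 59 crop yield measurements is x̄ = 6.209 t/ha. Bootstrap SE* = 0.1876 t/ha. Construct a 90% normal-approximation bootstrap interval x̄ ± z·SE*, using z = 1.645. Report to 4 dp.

Margin = 1.645 × 0.1876 = 0.30860
Interval: 6.209 ± 0.30860

(5.9004, 6.5176)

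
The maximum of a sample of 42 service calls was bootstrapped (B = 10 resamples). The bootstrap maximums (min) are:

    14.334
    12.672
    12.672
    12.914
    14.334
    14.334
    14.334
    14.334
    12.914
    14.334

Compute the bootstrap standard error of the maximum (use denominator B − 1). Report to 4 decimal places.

SE* = 0.7998

Bootstrap SE is the standard deviation of the 10 replicate maximums.
Mean of replicates: (14.334 + 12.672 + 12.672 + 12.914 + 14.334 + 14.334 + 14.334 + 14.334 + 12.914 + 14.334) / 10 = 137.17600 / 10 = 13.71760
Sum of squared deviations: (+0.61640)² + (−1.04560)² + (−1.04560)² + (−0.80360)² + (+0.61640)² + (+0.61640)² + (+0.61640)² + (+0.61640)² + (−0.80360)² + (+0.61640)² = 5.75780
Variance = 5.75780 / 9 = 0.63976
SE* = √0.63976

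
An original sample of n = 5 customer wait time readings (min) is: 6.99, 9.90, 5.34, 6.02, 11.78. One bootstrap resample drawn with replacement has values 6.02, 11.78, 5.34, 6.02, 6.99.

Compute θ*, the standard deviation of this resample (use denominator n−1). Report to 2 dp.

θ* = 2.61

Mean = 7.2300; sum of squared deviations = 27.2604
s² = 27.2604 / 4 = 6.8151
s = √6.8151 = 2.61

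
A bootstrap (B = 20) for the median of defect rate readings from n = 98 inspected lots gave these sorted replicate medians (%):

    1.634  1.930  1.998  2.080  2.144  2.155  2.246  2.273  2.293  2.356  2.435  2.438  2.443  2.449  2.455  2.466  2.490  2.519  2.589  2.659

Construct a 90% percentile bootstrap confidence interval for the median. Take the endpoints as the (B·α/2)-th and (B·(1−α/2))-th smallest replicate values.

α = 0.10; lower rank = 20 × 0.050 = 1; upper rank = 20 × 0.950 = 19.
The 1st smallest replicate is 1.634; the 19th is 2.589.

(1.634, 2.589)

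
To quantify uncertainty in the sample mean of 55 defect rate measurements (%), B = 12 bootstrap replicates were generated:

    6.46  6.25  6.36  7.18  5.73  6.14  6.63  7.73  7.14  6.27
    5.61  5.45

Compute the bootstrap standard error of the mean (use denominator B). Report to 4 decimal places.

Bootstrap SE is the standard deviation of the 12 replicate means.
Mean of replicates: (6.46 + 6.25 + 6.36 + 7.18 + 5.73 + 6.14 + 6.63 + 7.73 + 7.14 + 6.27 + 5.61 + 5.45) / 12 = 76.95000 / 12 = 6.41250
Sum of squared deviations: (+0.04750)² + (−0.16250)² + (−0.05250)² + (+0.76750)² + (−0.68250)² + (−0.27250)² + (+0.21750)² + (+1.31750)² + (+0.72750)² + (−0.14250)² + (−0.80250)² + (−0.96250)² = 5.06362
Variance = 5.06362 / 12 = 0.42197
SE* = √0.42197

SE* = 0.6496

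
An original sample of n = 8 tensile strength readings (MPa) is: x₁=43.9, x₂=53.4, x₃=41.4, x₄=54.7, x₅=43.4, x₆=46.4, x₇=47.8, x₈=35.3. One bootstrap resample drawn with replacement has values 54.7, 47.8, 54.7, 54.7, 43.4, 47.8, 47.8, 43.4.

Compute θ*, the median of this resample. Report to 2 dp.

Sorted: 43.4, 43.4, 47.8, 47.8, 47.8, 54.7, 54.7, 54.7
Median = average of the two middle values = 47.80

θ* = 47.80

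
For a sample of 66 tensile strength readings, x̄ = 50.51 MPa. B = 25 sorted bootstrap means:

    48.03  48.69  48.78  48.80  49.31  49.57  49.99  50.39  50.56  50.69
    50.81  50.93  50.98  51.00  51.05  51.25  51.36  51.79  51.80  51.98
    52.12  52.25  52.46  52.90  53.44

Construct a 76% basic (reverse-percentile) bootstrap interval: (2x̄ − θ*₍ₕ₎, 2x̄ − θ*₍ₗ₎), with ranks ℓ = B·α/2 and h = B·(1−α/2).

Percentile endpoints at ranks 3 and 22: θ*₍3₎ = 48.78, θ*₍22₎ = 52.25.
Basic interval reflects these around x̄:
  lower = 2 × 50.51 − 52.25 = 48.77
  upper = 2 × 50.51 − 48.78 = 52.24

(48.77, 52.24)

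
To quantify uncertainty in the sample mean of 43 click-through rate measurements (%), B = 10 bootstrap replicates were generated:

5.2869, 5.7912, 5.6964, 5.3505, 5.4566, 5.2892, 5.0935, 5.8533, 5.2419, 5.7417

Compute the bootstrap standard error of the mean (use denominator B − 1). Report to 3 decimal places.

SE* = 0.268

Bootstrap SE is the standard deviation of the 10 replicate means.
Mean of replicates: (5.2869 + 5.7912 + 5.6964 + 5.3505 + 5.4566 + 5.2892 + 5.0935 + 5.8533 + 5.2419 + 5.7417) / 10 = 54.80120 / 10 = 5.48012
Sum of squared deviations: (−0.19322)² + (+0.31108)² + (+0.21628)² + (−0.12962)² + (−0.02352)² + (−0.19092)² + (−0.38662)² + (+0.37318)² + (−0.23822)² + (+0.26158)² = 0.64860
Variance = 0.64860 / 9 = 0.07207
SE* = √0.07207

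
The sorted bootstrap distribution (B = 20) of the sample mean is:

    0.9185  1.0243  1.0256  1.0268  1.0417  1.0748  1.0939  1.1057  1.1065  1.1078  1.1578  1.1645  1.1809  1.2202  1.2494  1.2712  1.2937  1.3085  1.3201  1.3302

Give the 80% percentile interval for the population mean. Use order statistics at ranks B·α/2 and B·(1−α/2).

(1.0243, 1.3085)

α = 0.20; lower rank = 20 × 0.100 = 2; upper rank = 20 × 0.900 = 18.
The 2nd smallest replicate is 1.0243; the 18th is 1.3085.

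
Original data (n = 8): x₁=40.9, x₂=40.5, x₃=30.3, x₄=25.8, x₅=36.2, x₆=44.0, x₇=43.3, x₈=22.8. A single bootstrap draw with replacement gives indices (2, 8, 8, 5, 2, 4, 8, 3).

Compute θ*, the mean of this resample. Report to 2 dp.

θ* = 30.21

Resample values: 40.5, 22.8, 22.8, 36.2, 40.5, 25.8, 22.8, 30.3.
Mean = (40.5 + 22.8 + 22.8 + 36.2 + 40.5 + 25.8 + 22.8 + 30.3) / 8 = 241.70 / 8 = 30.21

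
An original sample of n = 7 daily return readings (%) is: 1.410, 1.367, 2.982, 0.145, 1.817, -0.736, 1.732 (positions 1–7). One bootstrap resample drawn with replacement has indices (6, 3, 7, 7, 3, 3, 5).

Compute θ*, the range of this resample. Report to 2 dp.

θ* = 3.72

Resample values: -0.736, 2.982, 1.732, 1.732, 2.982, 2.982, 1.817.
Range = 2.982 − -0.736 = 3.72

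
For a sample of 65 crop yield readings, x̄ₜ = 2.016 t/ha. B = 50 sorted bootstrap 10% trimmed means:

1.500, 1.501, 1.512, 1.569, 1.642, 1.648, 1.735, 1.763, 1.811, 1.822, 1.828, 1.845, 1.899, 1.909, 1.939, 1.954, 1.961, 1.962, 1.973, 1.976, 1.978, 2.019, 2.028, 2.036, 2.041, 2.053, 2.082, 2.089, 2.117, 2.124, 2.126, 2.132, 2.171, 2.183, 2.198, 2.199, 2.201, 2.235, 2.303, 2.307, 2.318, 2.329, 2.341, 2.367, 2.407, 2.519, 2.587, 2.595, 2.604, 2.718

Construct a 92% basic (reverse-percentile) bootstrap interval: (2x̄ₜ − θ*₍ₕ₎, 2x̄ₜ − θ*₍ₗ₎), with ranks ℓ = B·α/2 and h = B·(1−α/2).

Percentile endpoints at ranks 2 and 48: θ*₍2₎ = 1.501, θ*₍48₎ = 2.595.
Basic interval reflects these around x̄ₜ:
  lower = 2 × 2.016 − 2.595 = 1.437
  upper = 2 × 2.016 − 1.501 = 2.531

(1.437, 2.531)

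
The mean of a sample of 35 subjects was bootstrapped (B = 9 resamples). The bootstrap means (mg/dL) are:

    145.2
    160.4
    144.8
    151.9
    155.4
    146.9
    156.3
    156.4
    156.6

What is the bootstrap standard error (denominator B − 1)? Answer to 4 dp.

SE* = 5.7158

Bootstrap SE is the standard deviation of the 9 replicate means.
Mean of replicates: (145.2 + 160.4 + 144.8 + 151.9 + 155.4 + 146.9 + 156.3 + 156.4 + 156.6) / 9 = 1373.90000 / 9 = 152.65556
Sum of squared deviations: (−7.45556)² + (+7.74444)² + (−7.85556)² + (−0.75556)² + (+2.74444)² + (−5.75556)² + (+3.64444)² + (+3.74444)² + (+3.94444)² = 261.36222
Variance = 261.36222 / 8 = 32.67028
SE* = √32.67028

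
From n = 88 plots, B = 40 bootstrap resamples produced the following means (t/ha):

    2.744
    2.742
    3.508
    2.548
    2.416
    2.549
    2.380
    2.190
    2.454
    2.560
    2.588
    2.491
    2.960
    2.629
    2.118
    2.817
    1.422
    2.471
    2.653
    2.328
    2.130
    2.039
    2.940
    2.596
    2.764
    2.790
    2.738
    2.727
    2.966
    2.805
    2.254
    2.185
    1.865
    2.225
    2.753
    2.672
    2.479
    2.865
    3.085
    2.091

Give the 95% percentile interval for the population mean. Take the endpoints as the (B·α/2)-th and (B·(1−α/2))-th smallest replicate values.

(1.422, 3.085)

Sorted replicates: 1.422, 1.865, 2.039, 2.091, 2.118, 2.130, 2.185, 2.190, 2.225, 2.254, 2.328, 2.380, 2.416, 2.454, 2.471, 2.479, 2.491, 2.548, 2.549, 2.560, 2.588, 2.596, 2.629, 2.653, 2.672, 2.727, 2.738, 2.742, 2.744, 2.753, 2.764, 2.790, 2.805, 2.817, 2.865, 2.940, 2.960, 2.966, 3.085, 3.508
α = 0.05; lower rank = 40 × 0.025 = 1; upper rank = 40 × 0.975 = 39.
The 1st smallest replicate is 1.422; the 39th is 3.085.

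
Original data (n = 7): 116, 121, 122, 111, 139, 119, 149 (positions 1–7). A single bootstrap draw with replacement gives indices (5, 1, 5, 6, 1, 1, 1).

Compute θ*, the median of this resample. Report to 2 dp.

θ* = 116.00

Resample values: 139, 116, 139, 119, 116, 116, 116.
Sorted: 116, 116, 116, 116, 119, 139, 139
Median = middle value = 116.00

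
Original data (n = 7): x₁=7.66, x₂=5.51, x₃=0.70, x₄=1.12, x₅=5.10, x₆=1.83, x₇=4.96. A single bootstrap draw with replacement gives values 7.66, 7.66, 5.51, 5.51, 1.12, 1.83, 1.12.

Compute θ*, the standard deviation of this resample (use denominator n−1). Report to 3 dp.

θ* = 2.939

Mean = 4.3443; sum of squared deviations = 51.8194
s² = 51.8194 / 6 = 8.6366
s = √8.6366 = 2.939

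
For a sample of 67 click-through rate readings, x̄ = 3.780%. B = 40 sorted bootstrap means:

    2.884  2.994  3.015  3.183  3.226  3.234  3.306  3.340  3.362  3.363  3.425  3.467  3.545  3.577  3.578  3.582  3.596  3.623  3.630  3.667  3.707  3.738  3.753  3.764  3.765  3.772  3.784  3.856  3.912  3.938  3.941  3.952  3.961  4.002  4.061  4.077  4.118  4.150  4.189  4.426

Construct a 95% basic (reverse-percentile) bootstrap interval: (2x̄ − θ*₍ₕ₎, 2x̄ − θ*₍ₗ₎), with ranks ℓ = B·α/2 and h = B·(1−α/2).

(3.371, 4.676)

Percentile endpoints at ranks 1 and 39: θ*₍1₎ = 2.884, θ*₍39₎ = 4.189.
Basic interval reflects these around x̄:
  lower = 2 × 3.780 − 4.189 = 3.371
  upper = 2 × 3.780 − 2.884 = 4.676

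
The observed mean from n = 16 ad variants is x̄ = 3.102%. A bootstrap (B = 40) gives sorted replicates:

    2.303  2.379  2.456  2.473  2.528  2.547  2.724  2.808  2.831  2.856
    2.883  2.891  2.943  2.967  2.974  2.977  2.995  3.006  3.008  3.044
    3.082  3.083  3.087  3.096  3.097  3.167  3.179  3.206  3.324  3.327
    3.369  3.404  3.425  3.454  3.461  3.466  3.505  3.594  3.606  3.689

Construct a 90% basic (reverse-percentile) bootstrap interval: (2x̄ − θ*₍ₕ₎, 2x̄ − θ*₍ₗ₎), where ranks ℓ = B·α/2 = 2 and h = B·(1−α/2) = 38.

Percentile endpoints at ranks 2 and 38: θ*₍2₎ = 2.379, θ*₍38₎ = 3.594.
Basic interval reflects these around x̄:
  lower = 2 × 3.102 − 3.594 = 2.610
  upper = 2 × 3.102 − 2.379 = 3.825

(2.610, 3.825)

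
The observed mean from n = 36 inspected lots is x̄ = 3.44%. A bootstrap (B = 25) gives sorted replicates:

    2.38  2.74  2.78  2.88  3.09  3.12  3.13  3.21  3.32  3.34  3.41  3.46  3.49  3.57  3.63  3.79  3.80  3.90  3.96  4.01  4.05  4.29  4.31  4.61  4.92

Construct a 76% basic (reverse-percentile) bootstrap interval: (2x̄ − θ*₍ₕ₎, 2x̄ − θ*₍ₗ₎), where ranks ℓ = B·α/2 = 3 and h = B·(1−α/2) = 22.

Percentile endpoints at ranks 3 and 22: θ*₍3₎ = 2.78, θ*₍22₎ = 4.29.
Basic interval reflects these around x̄:
  lower = 2 × 3.44 − 4.29 = 2.59
  upper = 2 × 3.44 − 2.78 = 4.10

(2.59, 4.10)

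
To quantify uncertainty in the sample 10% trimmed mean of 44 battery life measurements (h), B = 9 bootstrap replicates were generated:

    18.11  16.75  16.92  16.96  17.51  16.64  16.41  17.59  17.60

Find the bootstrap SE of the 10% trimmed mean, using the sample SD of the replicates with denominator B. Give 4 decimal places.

Bootstrap SE is the standard deviation of the 9 replicate 10% trimmed means.
Mean of replicates: (18.11 + 16.75 + 16.92 + 16.96 + 17.51 + 16.64 + 16.41 + 17.59 + 17.60) / 9 = 154.49000 / 9 = 17.16556
Sum of squared deviations: (+0.94444)² + (−0.41556)² + (−0.24556)² + (−0.20556)² + (+0.34444)² + (−0.52556)² + (−0.75556)² + (+0.42444)² + (+0.43444)² = 2.50182
Variance = 2.50182 / 9 = 0.27798
SE* = √0.27798

SE* = 0.5272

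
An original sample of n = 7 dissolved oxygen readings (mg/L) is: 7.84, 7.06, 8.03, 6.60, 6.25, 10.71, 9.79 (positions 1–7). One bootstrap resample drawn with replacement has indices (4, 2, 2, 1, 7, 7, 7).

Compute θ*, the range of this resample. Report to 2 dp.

θ* = 3.19

Resample values: 6.60, 7.06, 7.06, 7.84, 9.79, 9.79, 9.79.
Range = 9.79 − 6.60 = 3.19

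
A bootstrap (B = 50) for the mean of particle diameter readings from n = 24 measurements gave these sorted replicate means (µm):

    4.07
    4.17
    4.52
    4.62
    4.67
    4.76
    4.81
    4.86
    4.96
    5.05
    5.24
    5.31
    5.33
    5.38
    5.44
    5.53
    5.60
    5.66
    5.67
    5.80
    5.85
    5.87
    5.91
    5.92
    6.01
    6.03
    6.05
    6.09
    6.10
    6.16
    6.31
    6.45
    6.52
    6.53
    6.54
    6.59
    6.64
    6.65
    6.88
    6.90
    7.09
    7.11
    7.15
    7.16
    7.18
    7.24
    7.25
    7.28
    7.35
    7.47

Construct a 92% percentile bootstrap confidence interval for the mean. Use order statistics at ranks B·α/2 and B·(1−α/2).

(4.17, 7.28)

α = 0.08; lower rank = 50 × 0.040 = 2; upper rank = 50 × 0.960 = 48.
The 2nd smallest replicate is 4.17; the 48th is 7.28.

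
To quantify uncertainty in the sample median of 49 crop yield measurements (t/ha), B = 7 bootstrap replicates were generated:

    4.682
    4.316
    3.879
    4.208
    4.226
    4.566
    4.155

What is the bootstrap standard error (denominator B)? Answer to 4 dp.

Bootstrap SE is the standard deviation of the 7 replicate medians.
Mean of replicates: (4.682 + 4.316 + 3.879 + 4.208 + 4.226 + 4.566 + 4.155) / 7 = 30.03200 / 7 = 4.29029
Sum of squared deviations: (+0.39171)² + (+0.02571)² + (−0.41129)² + (−0.08229)² + (−0.06429)² + (+0.27571)² + (−0.13529)² = 0.42848
Variance = 0.42848 / 7 = 0.06121
SE* = √0.06121

SE* = 0.2474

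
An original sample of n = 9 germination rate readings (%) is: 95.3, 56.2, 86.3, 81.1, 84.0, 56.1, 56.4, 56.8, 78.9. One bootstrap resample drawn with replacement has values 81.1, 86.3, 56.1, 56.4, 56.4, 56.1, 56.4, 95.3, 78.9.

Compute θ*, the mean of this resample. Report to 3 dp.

Mean = (81.1 + 86.3 + 56.1 + 56.4 + 56.4 + 56.1 + 56.4 + 95.3 + 78.9) / 9 = 623.00 / 9 = 69.222

θ* = 69.222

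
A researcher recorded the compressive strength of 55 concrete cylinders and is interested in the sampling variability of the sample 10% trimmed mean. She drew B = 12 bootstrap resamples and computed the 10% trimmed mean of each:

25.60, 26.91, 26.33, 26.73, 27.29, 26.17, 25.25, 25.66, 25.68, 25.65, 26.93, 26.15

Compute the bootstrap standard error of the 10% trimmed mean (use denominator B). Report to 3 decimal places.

Bootstrap SE is the standard deviation of the 12 replicate 10% trimmed means.
Mean of replicates: (25.60 + 26.91 + 26.33 + 26.73 + 27.29 + 26.17 + 25.25 + 25.66 + 25.68 + 25.65 + 26.93 + 26.15) / 12 = 314.3500 / 12 = 26.1958
Sum of squared deviations: (−0.5958)² + (+0.7142)² + (+0.1342)² + (+0.5342)² + (+1.0942)² + (−0.0258)² + (−0.9458)² + (−0.5358)² + (−0.5158)² + (−0.5458)² + (+0.7342)² + (−0.0458)² = 4.6531
Variance = 4.6531 / 12 = 0.3878
SE* = √0.3878

SE* = 0.623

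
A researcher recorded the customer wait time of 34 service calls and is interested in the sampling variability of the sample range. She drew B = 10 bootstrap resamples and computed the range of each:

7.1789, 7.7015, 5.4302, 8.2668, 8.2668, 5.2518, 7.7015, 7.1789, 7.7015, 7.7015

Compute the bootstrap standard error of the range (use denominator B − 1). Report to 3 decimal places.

SE* = 1.064

Bootstrap SE is the standard deviation of the 10 replicate ranges.
Mean of replicates: (7.1789 + 7.7015 + 5.4302 + 8.2668 + 8.2668 + 5.2518 + 7.7015 + 7.1789 + 7.7015 + 7.7015) / 10 = 72.37940 / 10 = 7.23794
Sum of squared deviations: (−0.05904)² + (+0.46356)² + (−1.80774)² + (+1.02886)² + (+1.02886)² + (−1.98614)² + (+0.46356)² + (−0.05904)² + (+0.46356)² + (+0.46356)² = 10.19630
Variance = 10.19630 / 9 = 1.13292
SE* = √1.13292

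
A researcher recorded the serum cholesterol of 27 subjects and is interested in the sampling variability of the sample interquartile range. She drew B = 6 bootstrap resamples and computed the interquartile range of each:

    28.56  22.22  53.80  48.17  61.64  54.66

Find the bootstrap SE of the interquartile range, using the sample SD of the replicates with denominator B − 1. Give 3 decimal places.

Bootstrap SE is the standard deviation of the 6 replicate interquartile ranges.
Mean of replicates: (28.56 + 22.22 + 53.80 + 48.17 + 61.64 + 54.66) / 6 = 269.0500 / 6 = 44.8417
Sum of squared deviations: (−16.2817)² + (−22.6217)² + (+8.9583)² + (+3.3283)² + (+16.7983)² + (+9.8183)² = 1246.7457
Variance = 1246.7457 / 5 = 249.3491
SE* = √249.3491

SE* = 15.791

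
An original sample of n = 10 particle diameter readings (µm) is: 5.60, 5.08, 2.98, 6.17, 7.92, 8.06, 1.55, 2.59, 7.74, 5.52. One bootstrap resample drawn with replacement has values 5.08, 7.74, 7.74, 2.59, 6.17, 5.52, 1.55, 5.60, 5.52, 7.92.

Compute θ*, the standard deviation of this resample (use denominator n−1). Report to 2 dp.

θ* = 2.12

Mean = 5.5430; sum of squared deviations = 40.5798
s² = 40.5798 / 9 = 4.5089
s = √4.5089 = 2.12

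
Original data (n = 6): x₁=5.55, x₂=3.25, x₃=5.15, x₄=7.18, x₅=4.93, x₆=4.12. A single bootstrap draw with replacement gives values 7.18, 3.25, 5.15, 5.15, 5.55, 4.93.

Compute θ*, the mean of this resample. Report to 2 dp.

Mean = (7.18 + 3.25 + 5.15 + 5.15 + 5.55 + 4.93) / 6 = 31.210 / 6 = 5.20

θ* = 5.20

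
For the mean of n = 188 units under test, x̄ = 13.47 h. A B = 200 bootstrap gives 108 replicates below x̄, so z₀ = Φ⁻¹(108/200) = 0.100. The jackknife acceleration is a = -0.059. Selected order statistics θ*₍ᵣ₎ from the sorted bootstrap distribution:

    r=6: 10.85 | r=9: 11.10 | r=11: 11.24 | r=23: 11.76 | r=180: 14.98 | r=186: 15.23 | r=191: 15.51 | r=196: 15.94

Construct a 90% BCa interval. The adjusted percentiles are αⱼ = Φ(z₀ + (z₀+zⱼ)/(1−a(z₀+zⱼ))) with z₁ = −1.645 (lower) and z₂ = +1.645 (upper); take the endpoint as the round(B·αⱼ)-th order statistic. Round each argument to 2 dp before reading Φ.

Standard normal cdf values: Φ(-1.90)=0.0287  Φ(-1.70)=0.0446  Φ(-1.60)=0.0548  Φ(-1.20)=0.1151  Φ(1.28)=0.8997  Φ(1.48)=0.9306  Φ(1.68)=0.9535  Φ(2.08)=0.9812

Lower: z₀ + z₁ = 0.100 + (-1.645) = -1.545; 1 − a(z₀+z₁) = 1 − (-0.059)(-1.545) = 0.9088; argument = 0.100 + (-1.545)/0.9088 = -1.6000 → -1.60.
α₁ = Φ(-1.60) = 0.0548; rank = round(200 × 0.0548) = 11; θ*₍11₎ = 11.24.
Upper: z₀ + z₂ = 1.745; 1 − a(z₀+z₂) = 1.1030; argument = 1.6821 → 1.68; α₂ = 0.9535; rank = 191; θ*₍191₎ = 15.51.

(11.24, 15.51)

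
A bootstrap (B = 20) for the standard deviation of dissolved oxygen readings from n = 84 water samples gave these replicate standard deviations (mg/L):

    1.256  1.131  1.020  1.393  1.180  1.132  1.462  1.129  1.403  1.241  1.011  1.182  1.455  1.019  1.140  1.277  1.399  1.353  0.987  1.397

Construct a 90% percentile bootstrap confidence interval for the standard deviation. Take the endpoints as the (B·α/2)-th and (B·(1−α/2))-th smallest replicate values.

(0.987, 1.455)

Sorted replicates: 0.987, 1.011, 1.019, 1.020, 1.129, 1.131, 1.132, 1.140, 1.180, 1.182, 1.241, 1.256, 1.277, 1.353, 1.393, 1.397, 1.399, 1.403, 1.455, 1.462
α = 0.10; lower rank = 20 × 0.050 = 1; upper rank = 20 × 0.950 = 19.
The 1st smallest replicate is 0.987; the 19th is 1.455.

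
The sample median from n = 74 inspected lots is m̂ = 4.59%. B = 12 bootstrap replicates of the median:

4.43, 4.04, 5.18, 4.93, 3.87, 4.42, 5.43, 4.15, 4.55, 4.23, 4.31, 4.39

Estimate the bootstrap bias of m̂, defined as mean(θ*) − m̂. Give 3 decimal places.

bias = −0.096

mean(θ*) = (4.43 + 4.04 + 5.18 + 4.93 + 3.87 + 4.42 + 5.43 + 4.15 + 4.55 + 4.23 + 4.31 + 4.39) / 12 = 4.4942
bias = 4.4942 − 4.59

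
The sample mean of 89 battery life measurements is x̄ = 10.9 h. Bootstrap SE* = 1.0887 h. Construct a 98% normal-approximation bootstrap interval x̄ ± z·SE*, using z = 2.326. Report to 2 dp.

Margin = 2.326 × 1.0887 = 2.532
Interval: 10.9 ± 2.532

(8.37, 13.43)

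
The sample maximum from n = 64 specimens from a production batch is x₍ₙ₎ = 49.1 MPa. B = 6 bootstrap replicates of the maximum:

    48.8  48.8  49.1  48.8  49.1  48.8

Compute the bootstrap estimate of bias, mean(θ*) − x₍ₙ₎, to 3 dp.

mean(θ*) = (48.8 + 48.8 + 49.1 + 48.8 + 49.1 + 48.8) / 6 = 48.9000
bias = 48.9000 − 49.1

bias = −0.200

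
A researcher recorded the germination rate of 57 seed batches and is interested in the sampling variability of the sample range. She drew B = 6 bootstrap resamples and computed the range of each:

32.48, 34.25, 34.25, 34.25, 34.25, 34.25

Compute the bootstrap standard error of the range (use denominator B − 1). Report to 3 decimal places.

SE* = 0.723

Bootstrap SE is the standard deviation of the 6 replicate ranges.
Mean of replicates: (32.48 + 34.25 + 34.25 + 34.25 + 34.25 + 34.25) / 6 = 203.7300 / 6 = 33.9550
Sum of squared deviations: (−1.4750)² + (+0.2950)² + (+0.2950)² + (+0.2950)² + (+0.2950)² + (+0.2950)² = 2.6108
Variance = 2.6108 / 5 = 0.5222
SE* = √0.5222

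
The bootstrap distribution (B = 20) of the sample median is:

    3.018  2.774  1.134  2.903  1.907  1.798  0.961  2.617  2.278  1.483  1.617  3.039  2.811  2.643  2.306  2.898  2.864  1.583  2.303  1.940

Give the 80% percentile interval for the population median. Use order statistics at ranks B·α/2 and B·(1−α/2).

Sorted replicates: 0.961, 1.134, 1.483, 1.583, 1.617, 1.798, 1.907, 1.940, 2.278, 2.303, 2.306, 2.617, 2.643, 2.774, 2.811, 2.864, 2.898, 2.903, 3.018, 3.039
α = 0.20; lower rank = 20 × 0.100 = 2; upper rank = 20 × 0.900 = 18.
The 2nd smallest replicate is 1.134; the 18th is 2.903.

(1.134, 2.903)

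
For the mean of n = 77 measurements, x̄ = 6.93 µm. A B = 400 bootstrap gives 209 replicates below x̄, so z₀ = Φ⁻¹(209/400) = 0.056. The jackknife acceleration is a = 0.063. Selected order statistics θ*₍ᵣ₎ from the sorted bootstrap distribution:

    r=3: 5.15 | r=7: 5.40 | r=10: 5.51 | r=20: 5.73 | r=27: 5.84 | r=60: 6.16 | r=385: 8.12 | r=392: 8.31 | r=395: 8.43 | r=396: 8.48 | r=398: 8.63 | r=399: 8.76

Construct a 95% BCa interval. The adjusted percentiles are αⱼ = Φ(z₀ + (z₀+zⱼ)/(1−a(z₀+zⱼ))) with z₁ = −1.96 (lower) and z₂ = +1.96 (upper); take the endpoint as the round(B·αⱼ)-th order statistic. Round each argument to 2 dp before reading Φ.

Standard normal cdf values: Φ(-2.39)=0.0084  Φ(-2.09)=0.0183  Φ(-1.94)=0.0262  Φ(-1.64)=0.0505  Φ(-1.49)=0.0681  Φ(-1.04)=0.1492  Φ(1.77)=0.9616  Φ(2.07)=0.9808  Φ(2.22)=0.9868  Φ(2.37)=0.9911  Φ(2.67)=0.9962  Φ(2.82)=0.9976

(5.73, 8.48)

Lower: z₀ + z₁ = 0.056 + (-1.960) = -1.904; 1 − a(z₀+z₁) = 1 − (0.063)(-1.904) = 1.1200; argument = 0.056 + (-1.904)/1.1200 = -1.6441 → -1.64.
α₁ = Φ(-1.64) = 0.0505; rank = round(400 × 0.0505) = 20; θ*₍20₎ = 5.73.
Upper: z₀ + z₂ = 2.016; 1 − a(z₀+z₂) = 0.8730; argument = 2.3653 → 2.37; α₂ = 0.9911; rank = 396; θ*₍396₎ = 8.48.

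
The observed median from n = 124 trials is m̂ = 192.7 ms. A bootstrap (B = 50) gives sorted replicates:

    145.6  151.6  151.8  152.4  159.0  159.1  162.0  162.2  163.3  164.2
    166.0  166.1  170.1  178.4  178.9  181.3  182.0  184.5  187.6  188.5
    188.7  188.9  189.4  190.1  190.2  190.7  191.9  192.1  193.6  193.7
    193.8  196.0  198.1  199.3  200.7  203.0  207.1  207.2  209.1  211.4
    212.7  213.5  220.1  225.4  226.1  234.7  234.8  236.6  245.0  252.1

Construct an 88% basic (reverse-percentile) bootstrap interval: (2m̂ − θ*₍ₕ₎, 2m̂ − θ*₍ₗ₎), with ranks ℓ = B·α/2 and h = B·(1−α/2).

Percentile endpoints at ranks 3 and 47: θ*₍3₎ = 151.8, θ*₍47₎ = 234.8.
Basic interval reflects these around m̂:
  lower = 2 × 192.7 − 234.8 = 150.6
  upper = 2 × 192.7 − 151.8 = 233.6

(150.6, 233.6)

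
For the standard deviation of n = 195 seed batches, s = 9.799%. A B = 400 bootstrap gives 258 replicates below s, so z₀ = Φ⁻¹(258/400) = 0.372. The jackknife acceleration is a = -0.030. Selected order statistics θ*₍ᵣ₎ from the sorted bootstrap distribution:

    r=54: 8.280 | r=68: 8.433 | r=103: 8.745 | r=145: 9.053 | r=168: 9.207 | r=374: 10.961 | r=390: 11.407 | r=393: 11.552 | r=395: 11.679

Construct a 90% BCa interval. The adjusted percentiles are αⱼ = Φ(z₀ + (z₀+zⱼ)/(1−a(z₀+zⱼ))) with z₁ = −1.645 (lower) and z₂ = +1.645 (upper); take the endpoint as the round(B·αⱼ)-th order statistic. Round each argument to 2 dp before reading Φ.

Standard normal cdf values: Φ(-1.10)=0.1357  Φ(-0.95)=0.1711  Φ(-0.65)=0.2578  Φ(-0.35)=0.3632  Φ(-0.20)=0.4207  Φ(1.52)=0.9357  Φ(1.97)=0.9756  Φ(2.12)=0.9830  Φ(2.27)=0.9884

Lower: z₀ + z₁ = 0.372 + (-1.645) = -1.273; 1 − a(z₀+z₁) = 1 − (-0.030)(-1.273) = 0.9618; argument = 0.372 + (-1.273)/0.9618 = -0.9515 → -0.95.
α₁ = Φ(-0.95) = 0.1711; rank = round(400 × 0.1711) = 68; θ*₍68₎ = 8.433.
Upper: z₀ + z₂ = 2.017; 1 − a(z₀+z₂) = 1.0605; argument = 2.2739 → 2.27; α₂ = 0.9884; rank = 395; θ*₍395₎ = 11.679.

(8.433, 11.679)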